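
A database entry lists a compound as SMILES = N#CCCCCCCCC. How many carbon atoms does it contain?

Count every carbon token in the SMILES (each C, including those in ring-closure positions and inside branches).
Carbon count: 9.

9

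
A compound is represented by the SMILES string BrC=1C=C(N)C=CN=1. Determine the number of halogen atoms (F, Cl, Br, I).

1

Halogen atoms appear at heavy-atom position 1 (1×Br).
Other groups present: 1 primary amine.
Halogen count: 1.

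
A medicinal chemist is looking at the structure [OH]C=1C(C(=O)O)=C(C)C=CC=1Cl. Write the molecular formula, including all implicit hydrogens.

C8H7ClO3

Walk through each heavy atom and fill implicit hydrogens from standard valence (C 4, N 3, O 2, S 2, halogen 1):
  atom 1: O with explicit H count 1
  atom 2: C, bond orders sum to 4 (valence 4) → 0 H
  atom 3: C, bond orders sum to 4 (valence 4) → 0 H
  atom 4: C, bond orders sum to 4 (valence 4) → 0 H
  atom 5: O, bond orders sum to 2 (valence 2) → 0 H
  atom 6: O, bond orders sum to 1 (valence 2) → 1 H
  atom 7: C, bond orders sum to 4 (valence 4) → 0 H
  atom 8: C, bond orders sum to 1 (valence 4) → 3 H
  atom 9: C, bond orders sum to 3 (valence 4) → 1 H
  atom 10: C, bond orders sum to 3 (valence 4) → 1 H
  atom 11: C, bond orders sum to 4 (valence 4) → 0 H
  atom 12: Cl (halogen, monovalent) → 0 H
Totals → C:8, H:7, Cl:1, O:3.
In Hill order: C8H7ClO3.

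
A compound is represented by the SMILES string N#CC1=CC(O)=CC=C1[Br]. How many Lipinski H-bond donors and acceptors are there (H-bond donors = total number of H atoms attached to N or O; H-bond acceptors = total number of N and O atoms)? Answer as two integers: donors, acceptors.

1, 2

Donors: find every N or O and count the H atoms it carries.
  atom 1 (N): bond orders sum to 3 → 0 H
  atom 6 (O): bond orders sum to 1 → 1 H
Lipinski HBD = 1.
Acceptors: N atoms = 1, O atoms = 1 → HBA = 2.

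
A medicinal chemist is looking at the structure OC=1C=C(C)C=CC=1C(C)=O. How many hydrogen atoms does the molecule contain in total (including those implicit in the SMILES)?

Walk through each heavy atom and fill implicit hydrogens from standard valence (C 4, N 3, O 2, S 2, halogen 1):
  atom 1: O, bond orders sum to 1 (valence 2) → 1 H
  atom 2: C, bond orders sum to 4 (valence 4) → 0 H
  atom 3: C, bond orders sum to 3 (valence 4) → 1 H
  atom 4: C, bond orders sum to 4 (valence 4) → 0 H
  atom 5: C, bond orders sum to 1 (valence 4) → 3 H
  atom 6: C, bond orders sum to 3 (valence 4) → 1 H
  atom 7: C, bond orders sum to 3 (valence 4) → 1 H
  atom 8: C, bond orders sum to 4 (valence 4) → 0 H
  atom 9: C, bond orders sum to 4 (valence 4) → 0 H
  atom 10: C, bond orders sum to 1 (valence 4) → 3 H
  atom 11: O, bond orders sum to 2 (valence 2) → 0 H
Total hydrogens: 10.

10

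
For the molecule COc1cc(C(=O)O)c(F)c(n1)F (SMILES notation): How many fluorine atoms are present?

Scan the SMILES for F atoms (remember two-letter symbols like Cl and Br are single atoms).
Fluorine count: 2.

2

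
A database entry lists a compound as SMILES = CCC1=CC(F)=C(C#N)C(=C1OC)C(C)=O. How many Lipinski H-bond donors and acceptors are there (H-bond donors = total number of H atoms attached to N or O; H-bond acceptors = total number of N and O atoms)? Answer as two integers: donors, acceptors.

Donors: find every N or O and count the H atoms it carries.
  atom 9 (N): bond orders sum to 3 → 0 H
  atom 12 (O): bond orders sum to 2 → 0 H
  atom 16 (O): bond orders sum to 2 → 0 H
Lipinski HBD = 0.
Acceptors: N atoms = 1, O atoms = 2 → HBA = 3.

0, 3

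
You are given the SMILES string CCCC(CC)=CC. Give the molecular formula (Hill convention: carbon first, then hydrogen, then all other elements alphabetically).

C8H16

Walk through each heavy atom and fill implicit hydrogens from standard valence (C 4, N 3, O 2, S 2, halogen 1):
  atom 1: C, bond orders sum to 1 (valence 4) → 3 H
  atom 2: C, bond orders sum to 2 (valence 4) → 2 H
  atom 3: C, bond orders sum to 2 (valence 4) → 2 H
  atom 4: C, bond orders sum to 4 (valence 4) → 0 H
  atom 5: C, bond orders sum to 2 (valence 4) → 2 H
  atom 6: C, bond orders sum to 1 (valence 4) → 3 H
  atom 7: C, bond orders sum to 3 (valence 4) → 1 H
  atom 8: C, bond orders sum to 1 (valence 4) → 3 H
Totals → C:8, H:16.
In Hill order: C8H16.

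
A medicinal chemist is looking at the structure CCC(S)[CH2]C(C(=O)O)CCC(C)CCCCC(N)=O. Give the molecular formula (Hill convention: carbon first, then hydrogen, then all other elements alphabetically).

Walk through each heavy atom and fill implicit hydrogens from standard valence (C 4, N 3, O 2, S 2, halogen 1):
  atom 1: C, bond orders sum to 1 (valence 4) → 3 H
  atom 2: C, bond orders sum to 2 (valence 4) → 2 H
  atom 3: C, bond orders sum to 3 (valence 4) → 1 H
  atom 4: S, bond orders sum to 1 (valence 2) → 1 H
  atom 5: C with explicit H count 2
  atom 6: C, bond orders sum to 3 (valence 4) → 1 H
  atom 7: C, bond orders sum to 4 (valence 4) → 0 H
  atom 8: O, bond orders sum to 2 (valence 2) → 0 H
  atom 9: O, bond orders sum to 1 (valence 2) → 1 H
  atom 10: C, bond orders sum to 2 (valence 4) → 2 H
  atom 11: C, bond orders sum to 2 (valence 4) → 2 H
  atom 12: C, bond orders sum to 3 (valence 4) → 1 H
  atom 13: C, bond orders sum to 1 (valence 4) → 3 H
  atom 14: C, bond orders sum to 2 (valence 4) → 2 H
  atom 15: C, bond orders sum to 2 (valence 4) → 2 H
  atom 16: C, bond orders sum to 2 (valence 4) → 2 H
  atom 17: C, bond orders sum to 2 (valence 4) → 2 H
  atom 18: C, bond orders sum to 4 (valence 4) → 0 H
  atom 19: N, bond orders sum to 1 (valence 3) → 2 H
  atom 20: O, bond orders sum to 2 (valence 2) → 0 H
Totals → C:15, H:29, N:1, O:3, S:1.
In Hill order: C15H29NO3S.

C15H29NO3S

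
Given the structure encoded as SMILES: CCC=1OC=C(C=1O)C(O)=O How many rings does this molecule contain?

In SMILES, each pair of matching ring-closure digits denotes one ring-closing bond; the number of such bonds equals the number of independent rings.
Ring-closure bonds here: 1.

1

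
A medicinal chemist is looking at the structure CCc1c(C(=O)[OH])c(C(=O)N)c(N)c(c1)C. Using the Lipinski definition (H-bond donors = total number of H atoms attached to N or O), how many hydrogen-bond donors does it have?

5

Donors: find every N or O and count the H atoms it carries.
  atom 6 (O): bond orders sum to 2 → 0 H
  atom 7 (O): bond orders sum to 1 → 1 H
  atom 10 (O): bond orders sum to 2 → 0 H
  atom 11 (N): bond orders sum to 1 → 2 H
  atom 13 (N): bond orders sum to 1 → 2 H
Lipinski HBD = 5.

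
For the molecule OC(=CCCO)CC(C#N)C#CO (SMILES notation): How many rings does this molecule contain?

0

In SMILES, each pair of matching ring-closure digits denotes one ring-closing bond; the number of such bonds equals the number of independent rings.
Ring-closure bonds here: 0.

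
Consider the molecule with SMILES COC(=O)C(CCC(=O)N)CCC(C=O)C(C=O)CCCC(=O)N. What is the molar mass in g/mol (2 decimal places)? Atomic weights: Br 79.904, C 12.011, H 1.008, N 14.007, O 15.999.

First, the molecular formula is C16H26N2O6 (counting implicit H from valence).
  C: 16 × 12.011 = 192.176
  H: 26 × 1.008 = 26.208
  N: 2 × 14.007 = 28.014
  O: 6 × 15.999 = 95.994
Sum: 16×12.011 + 26×1.008 + 2×14.007 + 6×15.999 = 342.392 → 342.39 g/mol.

342.39 g/mol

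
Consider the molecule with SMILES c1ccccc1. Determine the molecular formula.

Walk through each heavy atom and fill implicit hydrogens from standard valence (C 4, N 3, O 2, S 2, halogen 1); for lowercase aromatic atoms, an aromatic c carries 1 H when it has two neighbours and 0 H with three, and aromatic n carries 0 H:
  atom 1: aromatic c, 2 neighbours → 1 H
  atom 2: aromatic c, 2 neighbours → 1 H
  atom 3: aromatic c, 2 neighbours → 1 H
  atom 4: aromatic c, 2 neighbours → 1 H
  atom 5: aromatic c, 2 neighbours → 1 H
  atom 6: aromatic c, 2 neighbours → 1 H
Totals → C:6, H:6.

C6H6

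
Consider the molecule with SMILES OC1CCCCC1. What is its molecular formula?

Walk through each heavy atom and fill implicit hydrogens from standard valence (C 4, N 3, O 2, S 2, halogen 1):
  atom 1: O, bond orders sum to 1 (valence 2) → 1 H
  atom 2: C, bond orders sum to 3 (valence 4) → 1 H
  atom 3: C, bond orders sum to 2 (valence 4) → 2 H
  atom 4: C, bond orders sum to 2 (valence 4) → 2 H
  atom 5: C, bond orders sum to 2 (valence 4) → 2 H
  atom 6: C, bond orders sum to 2 (valence 4) → 2 H
  atom 7: C, bond orders sum to 2 (valence 4) → 2 H
Totals → C:6, H:12, O:1.

C6H12O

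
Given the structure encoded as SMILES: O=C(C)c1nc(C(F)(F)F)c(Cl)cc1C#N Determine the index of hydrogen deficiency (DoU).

Molecular formula: C9H4ClF3N2O.
DoU = (2C + 2 + N − H − X) / 2, where X is the halogen count and O/S are ignored.
    = (2·9 + 2 + 2 − 4 − 4) / 2 = 14 / 2 = 7.

7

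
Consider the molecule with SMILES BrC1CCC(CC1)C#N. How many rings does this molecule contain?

1

In SMILES, each pair of matching ring-closure digits denotes one ring-closing bond; the number of such bonds equals the number of independent rings.
Ring-closure bonds here: 1.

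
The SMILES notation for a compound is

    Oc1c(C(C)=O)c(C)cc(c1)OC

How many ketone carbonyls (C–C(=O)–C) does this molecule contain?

1

The ketone motif appears at heavy-atom position 4 in the SMILES.
Other groups present: 1 ether, 1 hydroxyl.
Ketone count: 1.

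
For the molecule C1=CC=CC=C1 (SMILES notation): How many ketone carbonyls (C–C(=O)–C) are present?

0

Scan the SMILES for the ketone motif — none present.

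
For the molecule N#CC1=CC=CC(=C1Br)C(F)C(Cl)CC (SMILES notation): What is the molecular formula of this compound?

C11H10BrClFN

Walk through each heavy atom and fill implicit hydrogens from standard valence (C 4, N 3, O 2, S 2, halogen 1):
  atom 1: N, bond orders sum to 3 (valence 3) → 0 H
  atom 2: C, bond orders sum to 4 (valence 4) → 0 H
  atom 3: C, bond orders sum to 4 (valence 4) → 0 H
  atom 4: C, bond orders sum to 3 (valence 4) → 1 H
  atom 5: C, bond orders sum to 3 (valence 4) → 1 H
  atom 6: C, bond orders sum to 3 (valence 4) → 1 H
  atom 7: C, bond orders sum to 4 (valence 4) → 0 H
  atom 8: C, bond orders sum to 4 (valence 4) → 0 H
  atom 9: Br (halogen, monovalent) → 0 H
  atom 10: C, bond orders sum to 3 (valence 4) → 1 H
  atom 11: F (halogen, monovalent) → 0 H
  atom 12: C, bond orders sum to 3 (valence 4) → 1 H
  atom 13: Cl (halogen, monovalent) → 0 H
  atom 14: C, bond orders sum to 2 (valence 4) → 2 H
  atom 15: C, bond orders sum to 1 (valence 4) → 3 H
Totals → C:11, H:10, Br:1, Cl:1, F:1, N:1.
In Hill order: C11H10BrClFN.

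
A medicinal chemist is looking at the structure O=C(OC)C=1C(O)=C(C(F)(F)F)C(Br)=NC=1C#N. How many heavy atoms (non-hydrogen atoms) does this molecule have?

18

Every atom symbol written in the SMILES (organic subset) is one heavy atom; implicit H are not written.
Heavy atoms by element → Br:1, C:9, F:3, N:2, O:3.
Total: 18.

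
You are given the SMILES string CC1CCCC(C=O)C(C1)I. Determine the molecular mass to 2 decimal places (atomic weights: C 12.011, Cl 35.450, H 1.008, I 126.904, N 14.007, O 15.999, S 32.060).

266.12 g/mol

First, the molecular formula is C9H15IO (counting implicit H from valence).
  C: 9 × 12.011 = 108.099
  H: 15 × 1.008 = 15.120
  I: 1 × 126.904 = 126.904
  O: 1 × 15.999 = 15.999
Sum: 9×12.011 + 15×1.008 + 1×126.904 + 1×15.999 = 266.122 → 266.12 g/mol.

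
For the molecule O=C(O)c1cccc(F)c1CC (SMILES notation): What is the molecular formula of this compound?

Walk through each heavy atom and fill implicit hydrogens from standard valence (C 4, N 3, O 2, S 2, halogen 1); for lowercase aromatic atoms, an aromatic c carries 1 H when it has two neighbours and 0 H with three, and aromatic n carries 0 H:
  atom 1: O, bond orders sum to 2 (valence 2) → 0 H
  atom 2: C, bond orders sum to 4 (valence 4) → 0 H
  atom 3: O, bond orders sum to 1 (valence 2) → 1 H
  atom 4: aromatic c, 3 neighbours → 0 H
  atom 5: aromatic c, 2 neighbours → 1 H
  atom 6: aromatic c, 2 neighbours → 1 H
  atom 7: aromatic c, 2 neighbours → 1 H
  atom 8: aromatic c, 3 neighbours → 0 H
  atom 9: F (halogen, monovalent) → 0 H
  atom 10: aromatic c, 3 neighbours → 0 H
  atom 11: C, bond orders sum to 2 (valence 4) → 2 H
  atom 12: C, bond orders sum to 1 (valence 4) → 3 H
Totals → C:9, H:9, F:1, O:2.
In Hill order: C9H9FO2.

C9H9FO2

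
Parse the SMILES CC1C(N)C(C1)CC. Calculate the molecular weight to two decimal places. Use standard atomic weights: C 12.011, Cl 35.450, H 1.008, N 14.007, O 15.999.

First, the molecular formula is C7H15N (counting implicit H from valence).
  C: 7 × 12.011 = 84.077
  H: 15 × 1.008 = 15.120
  N: 1 × 14.007 = 14.007
Sum: 7×12.011 + 15×1.008 + 1×14.007 = 113.204 → 113.20 g/mol.

113.20 g/mol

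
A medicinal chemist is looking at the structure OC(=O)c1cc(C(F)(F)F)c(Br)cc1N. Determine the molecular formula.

C8H5BrF3NO2

Walk through each heavy atom and fill implicit hydrogens from standard valence (C 4, N 3, O 2, S 2, halogen 1); for lowercase aromatic atoms, an aromatic c carries 1 H when it has two neighbours and 0 H with three, and aromatic n carries 0 H:
  atom 1: O, bond orders sum to 1 (valence 2) → 1 H
  atom 2: C, bond orders sum to 4 (valence 4) → 0 H
  atom 3: O, bond orders sum to 2 (valence 2) → 0 H
  atom 4: aromatic c, 3 neighbours → 0 H
  atom 5: aromatic c, 2 neighbours → 1 H
  atom 6: aromatic c, 3 neighbours → 0 H
  atom 7: C, bond orders sum to 4 (valence 4) → 0 H
  atom 8: F (halogen, monovalent) → 0 H
  atom 9: F (halogen, monovalent) → 0 H
  atom 10: F (halogen, monovalent) → 0 H
  atom 11: aromatic c, 3 neighbours → 0 H
  atom 12: Br (halogen, monovalent) → 0 H
  atom 13: aromatic c, 2 neighbours → 1 H
  atom 14: aromatic c, 3 neighbours → 0 H
  atom 15: N, bond orders sum to 1 (valence 3) → 2 H
Totals → C:8, H:5, Br:1, F:3, N:1, O:2.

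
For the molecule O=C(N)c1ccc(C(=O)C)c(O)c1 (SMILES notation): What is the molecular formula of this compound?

C9H9NO3

Walk through each heavy atom and fill implicit hydrogens from standard valence (C 4, N 3, O 2, S 2, halogen 1); for lowercase aromatic atoms, an aromatic c carries 1 H when it has two neighbours and 0 H with three, and aromatic n carries 0 H:
  atom 1: O, bond orders sum to 2 (valence 2) → 0 H
  atom 2: C, bond orders sum to 4 (valence 4) → 0 H
  atom 3: N, bond orders sum to 1 (valence 3) → 2 H
  atom 4: aromatic c, 3 neighbours → 0 H
  atom 5: aromatic c, 2 neighbours → 1 H
  atom 6: aromatic c, 2 neighbours → 1 H
  atom 7: aromatic c, 3 neighbours → 0 H
  atom 8: C, bond orders sum to 4 (valence 4) → 0 H
  atom 9: O, bond orders sum to 2 (valence 2) → 0 H
  atom 10: C, bond orders sum to 1 (valence 4) → 3 H
  atom 11: aromatic c, 3 neighbours → 0 H
  atom 12: O, bond orders sum to 1 (valence 2) → 1 H
  atom 13: aromatic c, 2 neighbours → 1 H
Totals → C:9, H:9, N:1, O:3.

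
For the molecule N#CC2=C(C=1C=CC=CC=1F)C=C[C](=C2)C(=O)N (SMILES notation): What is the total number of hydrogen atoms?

Walk through each heavy atom and fill implicit hydrogens from standard valence (C 4, N 3, O 2, S 2, halogen 1):
  atom 1: N, bond orders sum to 3 (valence 3) → 0 H
  atom 2: C, bond orders sum to 4 (valence 4) → 0 H
  atom 3: C, bond orders sum to 4 (valence 4) → 0 H
  atom 4: C, bond orders sum to 4 (valence 4) → 0 H
  atom 5: C, bond orders sum to 4 (valence 4) → 0 H
  atom 6: C, bond orders sum to 3 (valence 4) → 1 H
  atom 7: C, bond orders sum to 3 (valence 4) → 1 H
  atom 8: C, bond orders sum to 3 (valence 4) → 1 H
  atom 9: C, bond orders sum to 3 (valence 4) → 1 H
  atom 10: C, bond orders sum to 4 (valence 4) → 0 H
  atom 11: F (halogen, monovalent) → 0 H
  atom 12: C, bond orders sum to 3 (valence 4) → 1 H
  atom 13: C, bond orders sum to 3 (valence 4) → 1 H
  atom 14: C with explicit H count 0
  atom 15: C, bond orders sum to 3 (valence 4) → 1 H
  atom 16: C, bond orders sum to 4 (valence 4) → 0 H
  atom 17: O, bond orders sum to 2 (valence 2) → 0 H
  atom 18: N, bond orders sum to 1 (valence 3) → 2 H
Total hydrogens: 9.

9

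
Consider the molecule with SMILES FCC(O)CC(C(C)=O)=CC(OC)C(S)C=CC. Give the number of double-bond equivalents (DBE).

3

Molecular formula: C13H21FO3S.
DoU = (2C + 2 + N − H − X) / 2, where X is the halogen count and O/S are ignored.
    = (2·13 + 2 + 0 − 21 − 1) / 2 = 6 / 2 = 3.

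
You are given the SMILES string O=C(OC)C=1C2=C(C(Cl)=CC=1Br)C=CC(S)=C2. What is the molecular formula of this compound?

C12H8BrClO2S

Walk through each heavy atom and fill implicit hydrogens from standard valence (C 4, N 3, O 2, S 2, halogen 1):
  atom 1: O, bond orders sum to 2 (valence 2) → 0 H
  atom 2: C, bond orders sum to 4 (valence 4) → 0 H
  atom 3: O, bond orders sum to 2 (valence 2) → 0 H
  atom 4: C, bond orders sum to 1 (valence 4) → 3 H
  atom 5: C, bond orders sum to 4 (valence 4) → 0 H
  atom 6: C, bond orders sum to 4 (valence 4) → 0 H
  atom 7: C, bond orders sum to 4 (valence 4) → 0 H
  atom 8: C, bond orders sum to 4 (valence 4) → 0 H
  atom 9: Cl (halogen, monovalent) → 0 H
  atom 10: C, bond orders sum to 3 (valence 4) → 1 H
  atom 11: C, bond orders sum to 4 (valence 4) → 0 H
  atom 12: Br (halogen, monovalent) → 0 H
  atom 13: C, bond orders sum to 3 (valence 4) → 1 H
  atom 14: C, bond orders sum to 3 (valence 4) → 1 H
  atom 15: C, bond orders sum to 4 (valence 4) → 0 H
  atom 16: S, bond orders sum to 1 (valence 2) → 1 H
  atom 17: C, bond orders sum to 3 (valence 4) → 1 H
Totals → C:12, H:8, Br:1, Cl:1, O:2, S:1.
In Hill order: C12H8BrClO2S.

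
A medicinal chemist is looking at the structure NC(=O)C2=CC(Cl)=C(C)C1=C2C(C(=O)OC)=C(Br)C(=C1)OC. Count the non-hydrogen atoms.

22

Every atom symbol written in the SMILES (organic subset) is one heavy atom; implicit H are not written.
Heavy atoms by element → Br:1, C:15, Cl:1, N:1, O:4.
Total: 22.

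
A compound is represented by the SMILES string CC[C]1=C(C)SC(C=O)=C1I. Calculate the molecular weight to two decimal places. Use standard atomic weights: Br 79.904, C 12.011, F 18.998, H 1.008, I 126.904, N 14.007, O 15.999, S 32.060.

First, the molecular formula is C8H9IOS (counting implicit H from valence).
  C: 8 × 12.011 = 96.088
  H: 9 × 1.008 = 9.072
  I: 1 × 126.904 = 126.904
  O: 1 × 15.999 = 15.999
  S: 1 × 32.060 = 32.060
Sum: 8×12.011 + 9×1.008 + 1×126.904 + 1×15.999 + 1×32.060 = 280.123 → 280.12 g/mol.

280.12 g/mol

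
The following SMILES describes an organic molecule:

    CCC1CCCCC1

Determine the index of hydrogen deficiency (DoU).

Degree of unsaturation = (number of rings) + (number of π bonds).
Ring closures in the SMILES: 1.
π bonds: none → 0 DoU from unsaturation.
Total DoU = 1 + 0 = 1.

1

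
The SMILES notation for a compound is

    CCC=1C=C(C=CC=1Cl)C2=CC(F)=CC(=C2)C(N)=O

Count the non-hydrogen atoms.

19

Every atom symbol written in the SMILES (organic subset) is one heavy atom; implicit H are not written.
Heavy atoms by element → C:15, Cl:1, F:1, N:1, O:1.
Total: 19.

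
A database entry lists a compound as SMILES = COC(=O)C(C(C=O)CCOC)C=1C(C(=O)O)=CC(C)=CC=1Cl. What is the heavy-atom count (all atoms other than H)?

Every atom symbol written in the SMILES (organic subset) is one heavy atom; implicit H are not written.
Heavy atoms by element → C:16, Cl:1, O:6.
Total: 23.

23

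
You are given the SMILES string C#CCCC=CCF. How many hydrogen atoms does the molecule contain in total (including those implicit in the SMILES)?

Walk through each heavy atom and fill implicit hydrogens from standard valence (C 4, N 3, O 2, S 2, halogen 1):
  atom 1: C, bond orders sum to 3 (valence 4) → 1 H
  atom 2: C, bond orders sum to 4 (valence 4) → 0 H
  atom 3: C, bond orders sum to 2 (valence 4) → 2 H
  atom 4: C, bond orders sum to 2 (valence 4) → 2 H
  atom 5: C, bond orders sum to 3 (valence 4) → 1 H
  atom 6: C, bond orders sum to 3 (valence 4) → 1 H
  atom 7: C, bond orders sum to 2 (valence 4) → 2 H
  atom 8: F (halogen, monovalent) → 0 H
Total hydrogens: 9.

9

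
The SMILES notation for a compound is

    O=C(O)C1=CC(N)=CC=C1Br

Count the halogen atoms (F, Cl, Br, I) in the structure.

Halogen atoms appear at heavy-atom position 11 (1×Br).
Other groups present: 1 carboxylic acid, 1 primary amine.
Halogen count: 1.

1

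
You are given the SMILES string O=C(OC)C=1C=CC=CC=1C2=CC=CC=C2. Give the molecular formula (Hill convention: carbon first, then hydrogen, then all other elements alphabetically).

C14H12O2

Walk through each heavy atom and fill implicit hydrogens from standard valence (C 4, N 3, O 2, S 2, halogen 1):
  atom 1: O, bond orders sum to 2 (valence 2) → 0 H
  atom 2: C, bond orders sum to 4 (valence 4) → 0 H
  atom 3: O, bond orders sum to 2 (valence 2) → 0 H
  atom 4: C, bond orders sum to 1 (valence 4) → 3 H
  atom 5: C, bond orders sum to 4 (valence 4) → 0 H
  atom 6: C, bond orders sum to 3 (valence 4) → 1 H
  atom 7: C, bond orders sum to 3 (valence 4) → 1 H
  atom 8: C, bond orders sum to 3 (valence 4) → 1 H
  atom 9: C, bond orders sum to 3 (valence 4) → 1 H
  atom 10: C, bond orders sum to 4 (valence 4) → 0 H
  atom 11: C, bond orders sum to 4 (valence 4) → 0 H
  atom 12: C, bond orders sum to 3 (valence 4) → 1 H
  atom 13: C, bond orders sum to 3 (valence 4) → 1 H
  atom 14: C, bond orders sum to 3 (valence 4) → 1 H
  atom 15: C, bond orders sum to 3 (valence 4) → 1 H
  atom 16: C, bond orders sum to 3 (valence 4) → 1 H
Totals → C:14, H:12, O:2.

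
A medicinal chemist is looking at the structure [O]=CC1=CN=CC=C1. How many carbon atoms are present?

Count every carbon token in the SMILES (each C, including those in ring-closure positions and inside branches).
Carbon count: 6.

6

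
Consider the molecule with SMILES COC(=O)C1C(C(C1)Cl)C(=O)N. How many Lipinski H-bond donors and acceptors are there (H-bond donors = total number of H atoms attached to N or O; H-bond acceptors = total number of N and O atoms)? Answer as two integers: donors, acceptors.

Donors: find every N or O and count the H atoms it carries.
  atom 2 (O): bond orders sum to 2 → 0 H
  atom 4 (O): bond orders sum to 2 → 0 H
  atom 11 (O): bond orders sum to 2 → 0 H
  atom 12 (N): bond orders sum to 1 → 2 H
Lipinski HBD = 2.
Acceptors: N atoms = 1, O atoms = 3 → HBA = 4.

2, 4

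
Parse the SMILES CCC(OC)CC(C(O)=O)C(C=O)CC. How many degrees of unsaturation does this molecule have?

Degree of unsaturation = (number of rings) + (number of π bonds).
Ring closures in the SMILES: 0.
π bonds: 2 double bonds (each 1 DoU) → 2 DoU from unsaturation.
Total DoU = 0 + 2 = 2.

2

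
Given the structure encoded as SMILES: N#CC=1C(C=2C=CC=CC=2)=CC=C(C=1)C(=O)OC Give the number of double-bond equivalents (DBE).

11

Molecular formula: C15H11NO2.
DoU = (2C + 2 + N − H − X) / 2, where X is the halogen count and O/S are ignored.
    = (2·15 + 2 + 1 − 11 − 0) / 2 = 22 / 2 = 11.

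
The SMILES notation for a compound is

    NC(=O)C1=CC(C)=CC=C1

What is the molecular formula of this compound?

C8H9NO

Walk through each heavy atom and fill implicit hydrogens from standard valence (C 4, N 3, O 2, S 2, halogen 1):
  atom 1: N, bond orders sum to 1 (valence 3) → 2 H
  atom 2: C, bond orders sum to 4 (valence 4) → 0 H
  atom 3: O, bond orders sum to 2 (valence 2) → 0 H
  atom 4: C, bond orders sum to 4 (valence 4) → 0 H
  atom 5: C, bond orders sum to 3 (valence 4) → 1 H
  atom 6: C, bond orders sum to 4 (valence 4) → 0 H
  atom 7: C, bond orders sum to 1 (valence 4) → 3 H
  atom 8: C, bond orders sum to 3 (valence 4) → 1 H
  atom 9: C, bond orders sum to 3 (valence 4) → 1 H
  atom 10: C, bond orders sum to 3 (valence 4) → 1 H
Totals → C:8, H:9, N:1, O:1.
In Hill order: C8H9NO.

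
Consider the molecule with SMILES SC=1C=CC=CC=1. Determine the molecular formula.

Walk through each heavy atom and fill implicit hydrogens from standard valence (C 4, N 3, O 2, S 2, halogen 1):
  atom 1: S, bond orders sum to 1 (valence 2) → 1 H
  atom 2: C, bond orders sum to 4 (valence 4) → 0 H
  atom 3: C, bond orders sum to 3 (valence 4) → 1 H
  atom 4: C, bond orders sum to 3 (valence 4) → 1 H
  atom 5: C, bond orders sum to 3 (valence 4) → 1 H
  atom 6: C, bond orders sum to 3 (valence 4) → 1 H
  atom 7: C, bond orders sum to 3 (valence 4) → 1 H
Totals → C:6, H:6, S:1.

C6H6S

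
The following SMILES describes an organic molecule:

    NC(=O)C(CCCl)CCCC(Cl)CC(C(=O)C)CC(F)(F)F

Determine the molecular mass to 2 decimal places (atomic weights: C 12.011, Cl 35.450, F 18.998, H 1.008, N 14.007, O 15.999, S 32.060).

364.23 g/mol

First, the molecular formula is C14H22Cl2F3NO2 (counting implicit H from valence).
  C: 14 × 12.011 = 168.154
  Cl: 2 × 35.450 = 70.900
  F: 3 × 18.998 = 56.994
  H: 22 × 1.008 = 22.176
  N: 1 × 14.007 = 14.007
  O: 2 × 15.999 = 31.998
Sum: 14×12.011 + 2×35.450 + 3×18.998 + 22×1.008 + 1×14.007 + 2×15.999 = 364.229 → 364.23 g/mol.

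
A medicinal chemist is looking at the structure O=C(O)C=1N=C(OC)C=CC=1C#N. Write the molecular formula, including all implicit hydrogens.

C8H6N2O3

Walk through each heavy atom and fill implicit hydrogens from standard valence (C 4, N 3, O 2, S 2, halogen 1):
  atom 1: O, bond orders sum to 2 (valence 2) → 0 H
  atom 2: C, bond orders sum to 4 (valence 4) → 0 H
  atom 3: O, bond orders sum to 1 (valence 2) → 1 H
  atom 4: C, bond orders sum to 4 (valence 4) → 0 H
  atom 5: N, bond orders sum to 3 (valence 3) → 0 H
  atom 6: C, bond orders sum to 4 (valence 4) → 0 H
  atom 7: O, bond orders sum to 2 (valence 2) → 0 H
  atom 8: C, bond orders sum to 1 (valence 4) → 3 H
  atom 9: C, bond orders sum to 3 (valence 4) → 1 H
  atom 10: C, bond orders sum to 3 (valence 4) → 1 H
  atom 11: C, bond orders sum to 4 (valence 4) → 0 H
  atom 12: C, bond orders sum to 4 (valence 4) → 0 H
  atom 13: N, bond orders sum to 3 (valence 3) → 0 H
Totals → C:8, H:6, N:2, O:3.
In Hill order: C8H6N2O3.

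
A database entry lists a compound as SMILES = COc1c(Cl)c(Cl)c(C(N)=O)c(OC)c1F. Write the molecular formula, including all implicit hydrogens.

Walk through each heavy atom and fill implicit hydrogens from standard valence (C 4, N 3, O 2, S 2, halogen 1); for lowercase aromatic atoms, an aromatic c carries 1 H when it has two neighbours and 0 H with three, and aromatic n carries 0 H:
  atom 1: C, bond orders sum to 1 (valence 4) → 3 H
  atom 2: O, bond orders sum to 2 (valence 2) → 0 H
  atom 3: aromatic c, 3 neighbours → 0 H
  atom 4: aromatic c, 3 neighbours → 0 H
  atom 5: Cl (halogen, monovalent) → 0 H
  atom 6: aromatic c, 3 neighbours → 0 H
  atom 7: Cl (halogen, monovalent) → 0 H
  atom 8: aromatic c, 3 neighbours → 0 H
  atom 9: C, bond orders sum to 4 (valence 4) → 0 H
  atom 10: N, bond orders sum to 1 (valence 3) → 2 H
  atom 11: O, bond orders sum to 2 (valence 2) → 0 H
  atom 12: aromatic c, 3 neighbours → 0 H
  atom 13: O, bond orders sum to 2 (valence 2) → 0 H
  atom 14: C, bond orders sum to 1 (valence 4) → 3 H
  atom 15: aromatic c, 3 neighbours → 0 H
  atom 16: F (halogen, monovalent) → 0 H
Totals → C:9, H:8, Cl:2, F:1, N:1, O:3.

C9H8Cl2FNO3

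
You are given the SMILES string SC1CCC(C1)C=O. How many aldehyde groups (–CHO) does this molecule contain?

The aldehyde motif appears at heavy-atom position 7 in the SMILES.
Other groups present: 1 thiol.
Aldehyde count: 1.

1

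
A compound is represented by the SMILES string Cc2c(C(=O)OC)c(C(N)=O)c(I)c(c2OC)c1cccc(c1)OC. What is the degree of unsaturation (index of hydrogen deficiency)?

10

Molecular formula: C18H18INO5.
DoU = (2C + 2 + N − H − X) / 2, where X is the halogen count and O/S are ignored.
    = (2·18 + 2 + 1 − 18 − 1) / 2 = 20 / 2 = 10.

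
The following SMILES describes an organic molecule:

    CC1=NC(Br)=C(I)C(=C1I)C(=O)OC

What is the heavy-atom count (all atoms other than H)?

Every atom symbol written in the SMILES (organic subset) is one heavy atom; implicit H are not written.
Heavy atoms by element → Br:1, C:8, I:2, N:1, O:2.
Total: 14.

14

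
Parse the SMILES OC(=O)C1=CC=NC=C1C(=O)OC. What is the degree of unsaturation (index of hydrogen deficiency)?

6

Degree of unsaturation = (number of rings) + (number of π bonds).
Ring closures in the SMILES: 1.
π bonds: 5 double bonds (each 1 DoU) → 5 DoU from unsaturation.
Total DoU = 1 + 5 = 6.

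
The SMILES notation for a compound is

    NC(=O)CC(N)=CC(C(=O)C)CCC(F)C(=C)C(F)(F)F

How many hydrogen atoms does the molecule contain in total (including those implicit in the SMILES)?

Walk through each heavy atom and fill implicit hydrogens from standard valence (C 4, N 3, O 2, S 2, halogen 1):
  atom 1: N, bond orders sum to 1 (valence 3) → 2 H
  atom 2: C, bond orders sum to 4 (valence 4) → 0 H
  atom 3: O, bond orders sum to 2 (valence 2) → 0 H
  atom 4: C, bond orders sum to 2 (valence 4) → 2 H
  atom 5: C, bond orders sum to 4 (valence 4) → 0 H
  atom 6: N, bond orders sum to 1 (valence 3) → 2 H
  atom 7: C, bond orders sum to 3 (valence 4) → 1 H
  atom 8: C, bond orders sum to 3 (valence 4) → 1 H
  atom 9: C, bond orders sum to 4 (valence 4) → 0 H
  atom 10: O, bond orders sum to 2 (valence 2) → 0 H
  atom 11: C, bond orders sum to 1 (valence 4) → 3 H
  atom 12: C, bond orders sum to 2 (valence 4) → 2 H
  atom 13: C, bond orders sum to 2 (valence 4) → 2 H
  atom 14: C, bond orders sum to 3 (valence 4) → 1 H
  atom 15: F (halogen, monovalent) → 0 H
  atom 16: C, bond orders sum to 4 (valence 4) → 0 H
  atom 17: C, bond orders sum to 2 (valence 4) → 2 H
  atom 18: C, bond orders sum to 4 (valence 4) → 0 H
  atom 19: F (halogen, monovalent) → 0 H
  atom 20: F (halogen, monovalent) → 0 H
  atom 21: F (halogen, monovalent) → 0 H
Total hydrogens: 18.

18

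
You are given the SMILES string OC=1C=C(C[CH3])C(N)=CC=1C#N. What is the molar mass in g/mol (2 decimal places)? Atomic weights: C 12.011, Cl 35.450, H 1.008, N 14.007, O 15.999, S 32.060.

162.19 g/mol

First, the molecular formula is C9H10N2O (counting implicit H from valence).
  C: 9 × 12.011 = 108.099
  H: 10 × 1.008 = 10.080
  N: 2 × 14.007 = 28.014
  O: 1 × 15.999 = 15.999
Sum: 9×12.011 + 10×1.008 + 2×14.007 + 1×15.999 = 162.192 → 162.19 g/mol.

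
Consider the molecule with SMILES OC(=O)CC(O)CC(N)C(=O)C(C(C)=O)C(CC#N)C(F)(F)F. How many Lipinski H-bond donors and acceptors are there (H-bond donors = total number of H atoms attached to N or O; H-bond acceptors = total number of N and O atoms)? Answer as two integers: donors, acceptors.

Donors: find every N or O and count the H atoms it carries.
  atom 1 (O): bond orders sum to 1 → 1 H
  atom 3 (O): bond orders sum to 2 → 0 H
  atom 6 (O): bond orders sum to 1 → 1 H
  atom 9 (N): bond orders sum to 1 → 2 H
  atom 11 (O): bond orders sum to 2 → 0 H
  atom 15 (O): bond orders sum to 2 → 0 H
  atom 19 (N): bond orders sum to 3 → 0 H
Lipinski HBD = 4.
Acceptors: N atoms = 2, O atoms = 5 → HBA = 7.

4, 7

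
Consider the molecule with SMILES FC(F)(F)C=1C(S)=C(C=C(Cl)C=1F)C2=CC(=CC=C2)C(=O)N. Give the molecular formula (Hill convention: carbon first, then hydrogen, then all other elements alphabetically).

Walk through each heavy atom and fill implicit hydrogens from standard valence (C 4, N 3, O 2, S 2, halogen 1):
  atom 1: F (halogen, monovalent) → 0 H
  atom 2: C, bond orders sum to 4 (valence 4) → 0 H
  atom 3: F (halogen, monovalent) → 0 H
  atom 4: F (halogen, monovalent) → 0 H
  atom 5: C, bond orders sum to 4 (valence 4) → 0 H
  atom 6: C, bond orders sum to 4 (valence 4) → 0 H
  atom 7: S, bond orders sum to 1 (valence 2) → 1 H
  atom 8: C, bond orders sum to 4 (valence 4) → 0 H
  atom 9: C, bond orders sum to 3 (valence 4) → 1 H
  atom 10: C, bond orders sum to 4 (valence 4) → 0 H
  atom 11: Cl (halogen, monovalent) → 0 H
  atom 12: C, bond orders sum to 4 (valence 4) → 0 H
  atom 13: F (halogen, monovalent) → 0 H
  atom 14: C, bond orders sum to 4 (valence 4) → 0 H
  atom 15: C, bond orders sum to 3 (valence 4) → 1 H
  atom 16: C, bond orders sum to 4 (valence 4) → 0 H
  atom 17: C, bond orders sum to 3 (valence 4) → 1 H
  atom 18: C, bond orders sum to 3 (valence 4) → 1 H
  atom 19: C, bond orders sum to 3 (valence 4) → 1 H
  atom 20: C, bond orders sum to 4 (valence 4) → 0 H
  atom 21: O, bond orders sum to 2 (valence 2) → 0 H
  atom 22: N, bond orders sum to 1 (valence 3) → 2 H
Totals → C:14, H:8, Cl:1, F:4, N:1, O:1, S:1.

C14H8ClF4NOS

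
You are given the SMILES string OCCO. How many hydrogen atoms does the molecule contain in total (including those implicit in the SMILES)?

6

Walk through each heavy atom and fill implicit hydrogens from standard valence (C 4, N 3, O 2, S 2, halogen 1):
  atom 1: O, bond orders sum to 1 (valence 2) → 1 H
  atom 2: C, bond orders sum to 2 (valence 4) → 2 H
  atom 3: C, bond orders sum to 2 (valence 4) → 2 H
  atom 4: O, bond orders sum to 1 (valence 2) → 1 H
Total hydrogens: 6.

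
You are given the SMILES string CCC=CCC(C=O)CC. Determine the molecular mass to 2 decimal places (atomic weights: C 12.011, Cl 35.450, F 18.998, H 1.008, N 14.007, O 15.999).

140.23 g/mol

First, the molecular formula is C9H16O (counting implicit H from valence).
  C: 9 × 12.011 = 108.099
  H: 16 × 1.008 = 16.128
  O: 1 × 15.999 = 15.999
Sum: 9×12.011 + 16×1.008 + 1×15.999 = 140.226 → 140.23 g/mol.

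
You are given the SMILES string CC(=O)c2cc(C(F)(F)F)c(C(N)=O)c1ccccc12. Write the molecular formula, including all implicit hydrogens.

Walk through each heavy atom and fill implicit hydrogens from standard valence (C 4, N 3, O 2, S 2, halogen 1); for lowercase aromatic atoms, an aromatic c carries 1 H when it has two neighbours and 0 H with three, and aromatic n carries 0 H:
  atom 1: C, bond orders sum to 1 (valence 4) → 3 H
  atom 2: C, bond orders sum to 4 (valence 4) → 0 H
  atom 3: O, bond orders sum to 2 (valence 2) → 0 H
  atom 4: aromatic c, 3 neighbours → 0 H
  atom 5: aromatic c, 2 neighbours → 1 H
  atom 6: aromatic c, 3 neighbours → 0 H
  atom 7: C, bond orders sum to 4 (valence 4) → 0 H
  atom 8: F (halogen, monovalent) → 0 H
  atom 9: F (halogen, monovalent) → 0 H
  atom 10: F (halogen, monovalent) → 0 H
  atom 11: aromatic c, 3 neighbours → 0 H
  atom 12: C, bond orders sum to 4 (valence 4) → 0 H
  atom 13: N, bond orders sum to 1 (valence 3) → 2 H
  atom 14: O, bond orders sum to 2 (valence 2) → 0 H
  atom 15: aromatic c, 3 neighbours → 0 H
  atom 16: aromatic c, 2 neighbours → 1 H
  atom 17: aromatic c, 2 neighbours → 1 H
  atom 18: aromatic c, 2 neighbours → 1 H
  atom 19: aromatic c, 2 neighbours → 1 H
  atom 20: aromatic c, 3 neighbours → 0 H
Totals → C:14, H:10, F:3, N:1, O:2.

C14H10F3NO2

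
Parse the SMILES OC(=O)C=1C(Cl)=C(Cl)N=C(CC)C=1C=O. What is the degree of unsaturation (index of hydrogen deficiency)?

6

Molecular formula: C9H7Cl2NO3.
DoU = (2C + 2 + N − H − X) / 2, where X is the halogen count and O/S are ignored.
    = (2·9 + 2 + 1 − 7 − 2) / 2 = 12 / 2 = 6.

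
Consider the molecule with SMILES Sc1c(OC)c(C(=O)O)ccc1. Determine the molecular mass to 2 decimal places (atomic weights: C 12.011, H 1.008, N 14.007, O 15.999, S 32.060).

First, the molecular formula is C8H8O3S (counting implicit H from valence).
  C: 8 × 12.011 = 96.088
  H: 8 × 1.008 = 8.064
  O: 3 × 15.999 = 47.997
  S: 1 × 32.060 = 32.060
Sum: 8×12.011 + 8×1.008 + 3×15.999 + 1×32.060 = 184.209 → 184.21 g/mol.

184.21 g/mol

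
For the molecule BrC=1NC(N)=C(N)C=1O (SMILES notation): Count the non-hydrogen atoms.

9

Every atom symbol written in the SMILES (organic subset) is one heavy atom; implicit H are not written.
Heavy atoms by element → Br:1, C:4, N:3, O:1.
Total: 9.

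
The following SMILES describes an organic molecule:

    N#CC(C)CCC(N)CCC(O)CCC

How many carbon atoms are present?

Count every carbon token in the SMILES (each C, including those in ring-closure positions and inside branches).
Carbon count: 12.

12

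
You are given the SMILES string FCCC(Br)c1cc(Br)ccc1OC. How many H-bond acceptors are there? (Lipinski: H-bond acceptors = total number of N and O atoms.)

N atoms: 0; O atoms: 1.
Lipinski HBA = 0 + 1 = 1.

1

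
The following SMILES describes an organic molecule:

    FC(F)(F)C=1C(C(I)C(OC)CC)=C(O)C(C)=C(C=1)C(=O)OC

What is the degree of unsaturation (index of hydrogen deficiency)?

5

Molecular formula: C15H18F3IO4.
DoU = (2C + 2 + N − H − X) / 2, where X is the halogen count and O/S are ignored.
    = (2·15 + 2 + 0 − 18 − 4) / 2 = 10 / 2 = 5.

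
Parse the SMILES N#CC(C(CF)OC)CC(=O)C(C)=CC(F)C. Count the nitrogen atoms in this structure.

Scan the SMILES for N atoms (remember two-letter symbols like Cl and Br are single atoms).
Nitrogen count: 1.

1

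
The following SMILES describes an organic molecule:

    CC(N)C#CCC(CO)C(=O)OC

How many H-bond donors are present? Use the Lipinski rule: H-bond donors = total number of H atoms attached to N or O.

3

Donors: find every N or O and count the H atoms it carries.
  atom 3 (N): bond orders sum to 1 → 2 H
  atom 9 (O): bond orders sum to 1 → 1 H
  atom 11 (O): bond orders sum to 2 → 0 H
  atom 12 (O): bond orders sum to 2 → 0 H
Lipinski HBD = 3.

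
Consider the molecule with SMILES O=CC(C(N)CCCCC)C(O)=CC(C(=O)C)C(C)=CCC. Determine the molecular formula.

Walk through each heavy atom and fill implicit hydrogens from standard valence (C 4, N 3, O 2, S 2, halogen 1):
  atom 1: O, bond orders sum to 2 (valence 2) → 0 H
  atom 2: C, bond orders sum to 3 (valence 4) → 1 H
  atom 3: C, bond orders sum to 3 (valence 4) → 1 H
  atom 4: C, bond orders sum to 3 (valence 4) → 1 H
  atom 5: N, bond orders sum to 1 (valence 3) → 2 H
  atom 6: C, bond orders sum to 2 (valence 4) → 2 H
  atom 7: C, bond orders sum to 2 (valence 4) → 2 H
  atom 8: C, bond orders sum to 2 (valence 4) → 2 H
  atom 9: C, bond orders sum to 2 (valence 4) → 2 H
  atom 10: C, bond orders sum to 1 (valence 4) → 3 H
  atom 11: C, bond orders sum to 4 (valence 4) → 0 H
  atom 12: O, bond orders sum to 1 (valence 2) → 1 H
  atom 13: C, bond orders sum to 3 (valence 4) → 1 H
  atom 14: C, bond orders sum to 3 (valence 4) → 1 H
  atom 15: C, bond orders sum to 4 (valence 4) → 0 H
  atom 16: O, bond orders sum to 2 (valence 2) → 0 H
  atom 17: C, bond orders sum to 1 (valence 4) → 3 H
  atom 18: C, bond orders sum to 4 (valence 4) → 0 H
  atom 19: C, bond orders sum to 1 (valence 4) → 3 H
  atom 20: C, bond orders sum to 3 (valence 4) → 1 H
  atom 21: C, bond orders sum to 2 (valence 4) → 2 H
  atom 22: C, bond orders sum to 1 (valence 4) → 3 H
Totals → C:18, H:31, N:1, O:3.
In Hill order: C18H31NO3.

C18H31NO3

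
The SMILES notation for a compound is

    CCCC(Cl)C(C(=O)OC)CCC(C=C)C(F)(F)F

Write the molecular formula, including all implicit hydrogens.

C13H20ClF3O2

Walk through each heavy atom and fill implicit hydrogens from standard valence (C 4, N 3, O 2, S 2, halogen 1):
  atom 1: C, bond orders sum to 1 (valence 4) → 3 H
  atom 2: C, bond orders sum to 2 (valence 4) → 2 H
  atom 3: C, bond orders sum to 2 (valence 4) → 2 H
  atom 4: C, bond orders sum to 3 (valence 4) → 1 H
  atom 5: Cl (halogen, monovalent) → 0 H
  atom 6: C, bond orders sum to 3 (valence 4) → 1 H
  atom 7: C, bond orders sum to 4 (valence 4) → 0 H
  atom 8: O, bond orders sum to 2 (valence 2) → 0 H
  atom 9: O, bond orders sum to 2 (valence 2) → 0 H
  atom 10: C, bond orders sum to 1 (valence 4) → 3 H
  atom 11: C, bond orders sum to 2 (valence 4) → 2 H
  atom 12: C, bond orders sum to 2 (valence 4) → 2 H
  atom 13: C, bond orders sum to 3 (valence 4) → 1 H
  atom 14: C, bond orders sum to 3 (valence 4) → 1 H
  atom 15: C, bond orders sum to 2 (valence 4) → 2 H
  atom 16: C, bond orders sum to 4 (valence 4) → 0 H
  atom 17: F (halogen, monovalent) → 0 H
  atom 18: F (halogen, monovalent) → 0 H
  atom 19: F (halogen, monovalent) → 0 H
Totals → C:13, H:20, Cl:1, F:3, O:2.
In Hill order: C13H20ClF3O2.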